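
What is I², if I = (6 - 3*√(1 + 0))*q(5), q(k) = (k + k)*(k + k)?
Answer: 90000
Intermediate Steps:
q(k) = 4*k² (q(k) = (2*k)*(2*k) = 4*k²)
I = 300 (I = (6 - 3*√(1 + 0))*(4*5²) = (6 - 3*√1)*(4*25) = (6 - 3*1)*100 = (6 - 3)*100 = 3*100 = 300)
I² = 300² = 90000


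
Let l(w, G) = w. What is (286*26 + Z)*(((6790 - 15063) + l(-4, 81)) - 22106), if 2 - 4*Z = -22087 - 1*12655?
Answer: -489834726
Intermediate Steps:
Z = 8686 (Z = ½ - (-22087 - 1*12655)/4 = ½ - (-22087 - 12655)/4 = ½ - ¼*(-34742) = ½ + 17371/2 = 8686)
(286*26 + Z)*(((6790 - 15063) + l(-4, 81)) - 22106) = (286*26 + 8686)*(((6790 - 15063) - 4) - 22106) = (7436 + 8686)*((-8273 - 4) - 22106) = 16122*(-8277 - 22106) = 16122*(-30383) = -489834726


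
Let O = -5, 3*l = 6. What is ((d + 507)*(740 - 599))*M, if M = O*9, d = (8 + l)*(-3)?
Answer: -3026565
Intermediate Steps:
l = 2 (l = (⅓)*6 = 2)
d = -30 (d = (8 + 2)*(-3) = 10*(-3) = -30)
M = -45 (M = -5*9 = -45)
((d + 507)*(740 - 599))*M = ((-30 + 507)*(740 - 599))*(-45) = (477*141)*(-45) = 67257*(-45) = -3026565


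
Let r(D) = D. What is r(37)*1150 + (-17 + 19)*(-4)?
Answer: 42542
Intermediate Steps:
r(37)*1150 + (-17 + 19)*(-4) = 37*1150 + (-17 + 19)*(-4) = 42550 + 2*(-4) = 42550 - 8 = 42542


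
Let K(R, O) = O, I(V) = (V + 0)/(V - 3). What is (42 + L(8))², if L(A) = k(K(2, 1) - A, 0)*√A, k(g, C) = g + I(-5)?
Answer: 16713/8 - 1071*√2 ≈ 574.50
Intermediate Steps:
I(V) = V/(-3 + V)
k(g, C) = 5/8 + g (k(g, C) = g - 5/(-3 - 5) = g - 5/(-8) = g - 5*(-⅛) = g + 5/8 = 5/8 + g)
L(A) = √A*(13/8 - A) (L(A) = (5/8 + (1 - A))*√A = (13/8 - A)*√A = √A*(13/8 - A))
(42 + L(8))² = (42 + √8*(13/8 - 1*8))² = (42 + (2*√2)*(13/8 - 8))² = (42 + (2*√2)*(-51/8))² = (42 - 51*√2/4)²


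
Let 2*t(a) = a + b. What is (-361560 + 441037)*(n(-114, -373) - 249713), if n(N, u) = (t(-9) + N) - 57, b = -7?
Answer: -19860666484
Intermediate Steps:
t(a) = -7/2 + a/2 (t(a) = (a - 7)/2 = (-7 + a)/2 = -7/2 + a/2)
n(N, u) = -65 + N (n(N, u) = ((-7/2 + (½)*(-9)) + N) - 57 = ((-7/2 - 9/2) + N) - 57 = (-8 + N) - 57 = -65 + N)
(-361560 + 441037)*(n(-114, -373) - 249713) = (-361560 + 441037)*((-65 - 114) - 249713) = 79477*(-179 - 249713) = 79477*(-249892) = -19860666484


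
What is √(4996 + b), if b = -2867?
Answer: √2129 ≈ 46.141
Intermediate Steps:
√(4996 + b) = √(4996 - 2867) = √2129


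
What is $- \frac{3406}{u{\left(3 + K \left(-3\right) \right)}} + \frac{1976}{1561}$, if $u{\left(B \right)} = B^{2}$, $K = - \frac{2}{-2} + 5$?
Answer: $- \frac{4872166}{351225} \approx -13.872$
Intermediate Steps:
$K = 6$ ($K = \left(-2\right) \left(- \frac{1}{2}\right) + 5 = 1 + 5 = 6$)
$- \frac{3406}{u{\left(3 + K \left(-3\right) \right)}} + \frac{1976}{1561} = - \frac{3406}{\left(3 + 6 \left(-3\right)\right)^{2}} + \frac{1976}{1561} = - \frac{3406}{\left(3 - 18\right)^{2}} + 1976 \cdot \frac{1}{1561} = - \frac{3406}{\left(-15\right)^{2}} + \frac{1976}{1561} = - \frac{3406}{225} + \frac{1976}{1561} = - \frac{4872166}{351225}$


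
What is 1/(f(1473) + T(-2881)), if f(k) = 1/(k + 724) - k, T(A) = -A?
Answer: 2197/3093377 ≈ 0.00071023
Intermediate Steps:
f(k) = 1/(724 + k) - k
1/(f(1473) + T(-2881)) = 1/((1 - 1*1473² - 724*1473)/(724 + 1473) - 1*(-2881)) = 1/((1 - 1*2169729 - 1066452)/2197 + 2881) = 1/((1 - 2169729 - 1066452)/2197 + 2881) = 1/((1/2197)*(-3236180) + 2881) = 1/(-3236180/2197 + 2881) = 1/(3093377/2197) = 2197/3093377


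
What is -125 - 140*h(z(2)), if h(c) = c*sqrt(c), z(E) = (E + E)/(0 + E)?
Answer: -125 - 280*sqrt(2) ≈ -520.98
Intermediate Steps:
z(E) = 2 (z(E) = (2*E)/E = 2)
h(c) = c**(3/2)
-125 - 140*h(z(2)) = -125 - 280*sqrt(2)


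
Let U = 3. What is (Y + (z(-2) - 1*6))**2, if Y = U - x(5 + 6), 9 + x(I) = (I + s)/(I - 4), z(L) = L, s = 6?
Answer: 121/49 ≈ 2.4694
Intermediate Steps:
x(I) = -9 + (6 + I)/(-4 + I) (x(I) = -9 + (I + 6)/(I - 4) = -9 + (6 + I)/(-4 + I))
Y = 67/7 (Y = 3 - 2*(21 - 4*(5 + 6))/(-4 + (5 + 6)) = 3 - 2*(21 - 4*11)/(-4 + 11) = 3 - 2*(21 - 44)/7 = 3 - 2*(-23)/7 = 3 - 1*(-46/7) = 3 + 46/7 = 67/7 ≈ 9.5714)
(Y + (z(-2) - 1*6))**2 = (67/7 + (-2 - 1*6))**2 = (67/7 + (-2 - 6))**2 = (67/7 - 8)**2 = (11/7)**2 = 121/49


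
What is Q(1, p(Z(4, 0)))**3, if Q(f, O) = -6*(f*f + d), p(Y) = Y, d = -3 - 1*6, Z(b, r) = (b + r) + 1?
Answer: 110592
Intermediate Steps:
Z(b, r) = 1 + b + r
d = -9 (d = -3 - 6 = -9)
Q(f, O) = 54 - 6*f**2 (Q(f, O) = -6*(f*f - 9) = -6*(f**2 - 9) = -6*(-9 + f**2) = 54 - 6*f**2)
Q(1, p(Z(4, 0)))**3 = (54 - 6*1**2)**3 = (54 - 6*1)**3 = (54 - 6)**3 = 48**3 = 110592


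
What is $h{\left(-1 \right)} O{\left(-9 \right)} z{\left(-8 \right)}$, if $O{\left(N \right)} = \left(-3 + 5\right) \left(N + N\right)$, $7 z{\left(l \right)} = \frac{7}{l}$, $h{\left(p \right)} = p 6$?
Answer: $-27$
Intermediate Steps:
$h{\left(p \right)} = 6 p$
$z{\left(l \right)} = \frac{1}{l}$ ($z{\left(l \right)} = \frac{7 \frac{1}{l}}{7} = \frac{1}{l}$)
$O{\left(N \right)} = 4 N$ ($O{\left(N \right)} = 2 \cdot 2 N = 4 N$)
$h{\left(-1 \right)} O{\left(-9 \right)} z{\left(-8 \right)} = \frac{6 \left(-1\right) 4 \left(-9\right)}{-8} = \left(-6\right) \left(-36\right) \left(- \frac{1}{8}\right) = 216 \left(- \frac{1}{8}\right) = -27$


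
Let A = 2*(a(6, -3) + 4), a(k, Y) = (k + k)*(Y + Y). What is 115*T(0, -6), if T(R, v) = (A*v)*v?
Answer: -563040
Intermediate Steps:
a(k, Y) = 4*Y*k (a(k, Y) = (2*k)*(2*Y) = 4*Y*k)
A = -136 (A = 2*(4*(-3)*6 + 4) = 2*(-72 + 4) = 2*(-68) = -136)
T(R, v) = -136*v**2 (T(R, v) = (-136*v)*v = -136*v**2)
115*T(0, -6) = 115*(-136*(-6)**2) = 115*(-136*36) = 115*(-4896) = -563040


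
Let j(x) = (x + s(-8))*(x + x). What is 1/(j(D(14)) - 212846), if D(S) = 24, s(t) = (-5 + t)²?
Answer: -1/203582 ≈ -4.9120e-6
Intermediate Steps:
j(x) = 2*x*(169 + x) (j(x) = (x + (-5 - 8)²)*(x + x) = (x + (-13)²)*(2*x) = (x + 169)*(2*x) = (169 + x)*(2*x) = 2*x*(169 + x))
1/(j(D(14)) - 212846) = 1/(2*24*(169 + 24) - 212846) = 1/(2*24*193 - 212846) = 1/(9264 - 212846) = 1/(-203582) = -1/203582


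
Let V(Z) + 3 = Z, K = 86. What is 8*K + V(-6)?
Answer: 679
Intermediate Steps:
V(Z) = -3 + Z
8*K + V(-6) = 8*86 + (-3 - 6) = 688 - 9 = 679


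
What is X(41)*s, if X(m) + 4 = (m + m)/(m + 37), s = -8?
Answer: 920/39 ≈ 23.590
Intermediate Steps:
X(m) = -4 + 2*m/(37 + m) (X(m) = -4 + (m + m)/(m + 37) = -4 + (2*m)/(37 + m) = -4 + 2*m/(37 + m))
X(41)*s = (2*(-74 - 1*41)/(37 + 41))*(-8) = (2*(-74 - 41)/78)*(-8) = (2*(1/78)*(-115))*(-8) = -115/39*(-8) = 920/39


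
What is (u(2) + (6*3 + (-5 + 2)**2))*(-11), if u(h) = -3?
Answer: -264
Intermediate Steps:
(u(2) + (6*3 + (-5 + 2)**2))*(-11) = (-3 + (6*3 + (-5 + 2)**2))*(-11) = (-3 + (18 + (-3)**2))*(-11) = (-3 + (18 + 9))*(-11) = (-3 + 27)*(-11) = 24*(-11) = -264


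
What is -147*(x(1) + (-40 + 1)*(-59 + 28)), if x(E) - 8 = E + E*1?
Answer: -179193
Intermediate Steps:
x(E) = 8 + 2*E (x(E) = 8 + (E + E*1) = 8 + (E + E) = 8 + 2*E)
-147*(x(1) + (-40 + 1)*(-59 + 28)) = -147*((8 + 2*1) + (-40 + 1)*(-59 + 28)) = -147*((8 + 2) - 39*(-31)) = -147*(10 + 1209) = -147*1219 = -179193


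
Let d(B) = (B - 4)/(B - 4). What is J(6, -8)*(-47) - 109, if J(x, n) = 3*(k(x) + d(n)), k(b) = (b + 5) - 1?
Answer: -1660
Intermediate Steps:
k(b) = 4 + b (k(b) = (5 + b) - 1 = 4 + b)
d(B) = 1 (d(B) = (-4 + B)/(-4 + B) = 1)
J(x, n) = 15 + 3*x (J(x, n) = 3*((4 + x) + 1) = 3*(5 + x) = 15 + 3*x)
J(6, -8)*(-47) - 109 = (15 + 3*6)*(-47) - 109 = (15 + 18)*(-47) - 109 = 33*(-47) - 109 = -1551 - 109 = -1660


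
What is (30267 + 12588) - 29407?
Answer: 13448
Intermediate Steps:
(30267 + 12588) - 29407 = 42855 - 29407 = 13448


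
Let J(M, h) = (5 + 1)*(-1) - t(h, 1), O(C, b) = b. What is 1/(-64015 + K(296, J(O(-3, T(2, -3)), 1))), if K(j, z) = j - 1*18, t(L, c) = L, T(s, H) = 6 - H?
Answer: -1/63737 ≈ -1.5689e-5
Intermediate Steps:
J(M, h) = -6 - h (J(M, h) = (5 + 1)*(-1) - h = 6*(-1) - h = -6 - h)
K(j, z) = -18 + j (K(j, z) = j - 18 = -18 + j)
1/(-64015 + K(296, J(O(-3, T(2, -3)), 1))) = 1/(-64015 + (-18 + 296)) = 1/(-64015 + 278) = 1/(-63737) = -1/63737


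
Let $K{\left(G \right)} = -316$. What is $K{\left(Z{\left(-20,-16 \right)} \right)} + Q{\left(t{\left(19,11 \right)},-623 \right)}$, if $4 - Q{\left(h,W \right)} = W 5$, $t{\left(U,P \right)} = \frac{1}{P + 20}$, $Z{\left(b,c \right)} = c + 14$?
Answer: $2803$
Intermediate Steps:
$Z{\left(b,c \right)} = 14 + c$
$t{\left(U,P \right)} = \frac{1}{20 + P}$
$Q{\left(h,W \right)} = 4 - 5 W$ ($Q{\left(h,W \right)} = 4 - W 5 = 4 - 5 W$)
$K{\left(Z{\left(-20,-16 \right)} \right)} + Q{\left(t{\left(19,11 \right)},-623 \right)} = -316 + \left(4 - -3115\right) = -316 + \left(4 + 3115\right) = -316 + 3119 = 2803$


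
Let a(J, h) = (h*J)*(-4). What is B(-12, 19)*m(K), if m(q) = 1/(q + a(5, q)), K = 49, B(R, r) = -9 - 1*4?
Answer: 13/931 ≈ 0.013963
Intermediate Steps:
B(R, r) = -13 (B(R, r) = -9 - 4 = -13)
a(J, h) = -4*J*h (a(J, h) = (J*h)*(-4) = -4*J*h)
m(q) = -1/(19*q) (m(q) = 1/(q - 4*5*q) = 1/(q - 20*q) = 1/(-19*q) = -1/(19*q))
B(-12, 19)*m(K) = -(-13)/(19*49) = -13*(-1/931) = 13/931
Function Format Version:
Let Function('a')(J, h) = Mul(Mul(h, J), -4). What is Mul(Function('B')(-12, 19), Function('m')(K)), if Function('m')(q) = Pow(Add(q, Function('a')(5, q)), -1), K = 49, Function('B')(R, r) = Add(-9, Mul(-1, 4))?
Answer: Rational(13, 931) ≈ 0.013963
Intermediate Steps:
Function('B')(R, r) = -13 (Function('B')(R, r) = Add(-9, -4) = -13)
Function('a')(J, h) = Mul(-4, J, h) (Function('a')(J, h) = Mul(Mul(J, h), -4) = Mul(-4, J, h))
Function('m')(q) = Mul(Rational(-1, 19), Pow(q, -1)) (Function('m')(q) = Pow(Add(q, Mul(-4, 5, q)), -1) = Pow(Add(q, Mul(-20, q)), -1) = Pow(Mul(-19, q), -1) = Mul(Rational(-1, 19), Pow(q, -1)))
Mul(Function('B')(-12, 19), Function('m')(K)) = Mul(-13, Mul(Rational(-1, 19), Pow(49, -1))) = Mul(-13, Mul(Rational(-1, 19), Rational(1, 49))) = Mul(-13, Rational(-1, 931)) = Rational(13, 931)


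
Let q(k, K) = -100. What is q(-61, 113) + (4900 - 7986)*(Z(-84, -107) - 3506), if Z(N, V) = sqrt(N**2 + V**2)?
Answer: 10819416 - 3086*sqrt(18505) ≈ 1.0400e+7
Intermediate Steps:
q(-61, 113) + (4900 - 7986)*(Z(-84, -107) - 3506) = -100 + (4900 - 7986)*(sqrt((-84)**2 + (-107)**2) - 3506) = -100 - 3086*(sqrt(7056 + 11449) - 3506) = -100 - 3086*(sqrt(18505) - 3506) = -100 - 3086*(-3506 + sqrt(18505)) = -100 + (10819516 - 3086*sqrt(18505)) = 10819416 - 3086*sqrt(18505)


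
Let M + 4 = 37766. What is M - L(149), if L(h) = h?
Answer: 37613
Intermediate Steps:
M = 37762 (M = -4 + 37766 = 37762)
M - L(149) = 37762 - 1*149 = 37762 - 149 = 37613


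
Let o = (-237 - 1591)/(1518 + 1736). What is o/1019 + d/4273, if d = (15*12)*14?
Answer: 4174035238/7084262249 ≈ 0.58920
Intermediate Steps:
d = 2520 (d = 180*14 = 2520)
o = -914/1627 (o = -1828/3254 = -1828*1/3254 = -914/1627 ≈ -0.56177)
o/1019 + d/4273 = -914/1627/1019 + 2520/4273 = -914/1627*1/1019 + 2520*(1/4273) = -914/1657913 + 2520/4273 = 4174035238/7084262249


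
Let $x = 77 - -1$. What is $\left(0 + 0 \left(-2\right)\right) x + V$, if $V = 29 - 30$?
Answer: $-1$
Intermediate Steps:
$V = -1$
$x = 78$ ($x = 77 + 1 = 78$)
$\left(0 + 0 \left(-2\right)\right) x + V = \left(0 + 0 \left(-2\right)\right) 78 - 1 = \left(0 + 0\right) 78 - 1 = 0 \cdot 78 - 1 = 0 - 1 = -1$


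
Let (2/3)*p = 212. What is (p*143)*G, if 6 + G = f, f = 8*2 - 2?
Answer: 363792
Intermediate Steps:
p = 318 (p = (3/2)*212 = 318)
f = 14 (f = 16 - 2 = 14)
G = 8 (G = -6 + 14 = 8)
(p*143)*G = (318*143)*8 = 45474*8 = 363792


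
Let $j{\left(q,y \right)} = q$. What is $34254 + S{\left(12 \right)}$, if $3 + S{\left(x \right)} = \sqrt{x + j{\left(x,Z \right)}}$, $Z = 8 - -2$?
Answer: $34251 + 2 \sqrt{6} \approx 34256.0$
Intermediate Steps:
$Z = 10$ ($Z = 8 + 2 = 10$)
$S{\left(x \right)} = -3 + \sqrt{2} \sqrt{x}$ ($S{\left(x \right)} = -3 + \sqrt{x + x} = -3 + \sqrt{2 x} = -3 + \sqrt{2} \sqrt{x}$)
$34254 + S{\left(12 \right)} = 34254 - \left(3 - \sqrt{2} \sqrt{12}\right) = 34254 - \left(3 - \sqrt{2} \cdot 2 \sqrt{3}\right) = 34254 - \left(3 - 2 \sqrt{6}\right) = 34251 + 2 \sqrt{6}$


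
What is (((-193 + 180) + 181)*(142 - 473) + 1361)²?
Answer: 2942737009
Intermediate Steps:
(((-193 + 180) + 181)*(142 - 473) + 1361)² = ((-13 + 181)*(-331) + 1361)² = (168*(-331) + 1361)² = (-55608 + 1361)² = (-54247)² = 2942737009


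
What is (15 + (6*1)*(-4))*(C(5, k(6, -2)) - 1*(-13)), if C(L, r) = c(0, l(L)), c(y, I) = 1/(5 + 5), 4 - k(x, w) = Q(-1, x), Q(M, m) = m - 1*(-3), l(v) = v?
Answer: -1179/10 ≈ -117.90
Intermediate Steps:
Q(M, m) = 3 + m (Q(M, m) = m + 3 = 3 + m)
k(x, w) = 1 - x (k(x, w) = 4 - (3 + x) = 4 + (-3 - x) = 1 - x)
c(y, I) = 1/10
C(L, r) = 1/10
(15 + (6*1)*(-4))*(C(5, k(6, -2)) - 1*(-13)) = (15 + (6*1)*(-4))*(1/10 - 1*(-13)) = (15 + 6*(-4))*(1/10 + 13) = (15 - 24)*(131/10) = -9*131/10 = -1179/10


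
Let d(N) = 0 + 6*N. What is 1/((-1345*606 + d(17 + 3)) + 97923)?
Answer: -1/717027 ≈ -1.3946e-6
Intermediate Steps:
d(N) = 6*N
1/((-1345*606 + d(17 + 3)) + 97923) = 1/((-1345*606 + 6*(17 + 3)) + 97923) = 1/((-815070 + 6*20) + 97923) = 1/((-815070 + 120) + 97923) = 1/(-814950 + 97923) = 1/(-717027) = -1/717027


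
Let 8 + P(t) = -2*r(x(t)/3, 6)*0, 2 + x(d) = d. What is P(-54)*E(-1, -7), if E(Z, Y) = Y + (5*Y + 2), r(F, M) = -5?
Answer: 320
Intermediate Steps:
x(d) = -2 + d
E(Z, Y) = 2 + 6*Y (E(Z, Y) = Y + (2 + 5*Y) = 2 + 6*Y)
P(t) = -8 (P(t) = -8 - 2*(-5)*0 = -8 + 10*0 = -8 + 0 = -8)
P(-54)*E(-1, -7) = -8*(2 + 6*(-7)) = -8*(2 - 42) = -8*(-40) = 320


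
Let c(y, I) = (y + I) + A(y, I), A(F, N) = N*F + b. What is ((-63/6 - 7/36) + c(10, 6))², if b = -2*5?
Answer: 3964081/1296 ≈ 3058.7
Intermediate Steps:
b = -10
A(F, N) = -10 + F*N (A(F, N) = N*F - 10 = F*N - 10 = -10 + F*N)
c(y, I) = -10 + I + y + I*y (c(y, I) = (y + I) + (-10 + y*I) = (I + y) + (-10 + I*y) = -10 + I + y + I*y)
((-63/6 - 7/36) + c(10, 6))² = ((-63/6 - 7/36) + (-10 + 6 + 10 + 6*10))² = ((-63*⅙ - 7*1/36) + (-10 + 6 + 10 + 60))² = ((-21/2 - 7/36) + 66)² = (-385/36 + 66)² = (1991/36)² = 3964081/1296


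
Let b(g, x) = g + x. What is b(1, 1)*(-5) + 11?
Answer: 1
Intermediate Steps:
b(1, 1)*(-5) + 11 = (1 + 1)*(-5) + 11 = 2*(-5) + 11 = -10 + 11 = 1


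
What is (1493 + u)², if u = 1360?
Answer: 8139609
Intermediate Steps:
(1493 + u)² = (1493 + 1360)² = 2853² = 8139609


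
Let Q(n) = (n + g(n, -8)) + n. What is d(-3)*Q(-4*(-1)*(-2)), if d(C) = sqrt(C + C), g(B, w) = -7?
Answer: -23*I*sqrt(6) ≈ -56.338*I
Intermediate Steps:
Q(n) = -7 + 2*n (Q(n) = (n - 7) + n = (-7 + n) + n = -7 + 2*n)
d(C) = sqrt(2)*sqrt(C) (d(C) = sqrt(2*C) = sqrt(2)*sqrt(C))
d(-3)*Q(-4*(-1)*(-2)) = (sqrt(2)*sqrt(-3))*(-7 + 2*(-4*(-1)*(-2))) = (sqrt(2)*(I*sqrt(3)))*(-7 + 2*(4*(-2))) = (I*sqrt(6))*(-7 + 2*(-8)) = (I*sqrt(6))*(-7 - 16) = (I*sqrt(6))*(-23) = -23*I*sqrt(6)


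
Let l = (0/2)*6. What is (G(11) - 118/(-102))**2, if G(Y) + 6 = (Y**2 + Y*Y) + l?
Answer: 146289025/2601 ≈ 56243.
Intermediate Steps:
l = 0 (l = (0*(1/2))*6 = 0*6 = 0)
G(Y) = -6 + 2*Y**2 (G(Y) = -6 + ((Y**2 + Y*Y) + 0) = -6 + ((Y**2 + Y**2) + 0) = -6 + (2*Y**2 + 0) = -6 + 2*Y**2)
(G(11) - 118/(-102))**2 = ((-6 + 2*11**2) - 118/(-102))**2 = ((-6 + 2*121) - 118*(-1/102))**2 = ((-6 + 242) + 59/51)**2 = (236 + 59/51)**2 = (12095/51)**2 = 146289025/2601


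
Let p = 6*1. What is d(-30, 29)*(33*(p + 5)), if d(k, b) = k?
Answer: -10890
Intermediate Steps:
p = 6
d(-30, 29)*(33*(p + 5)) = -990*(6 + 5) = -990*11 = -30*363 = -10890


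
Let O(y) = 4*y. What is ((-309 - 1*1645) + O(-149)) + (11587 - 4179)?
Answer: 4858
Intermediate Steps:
((-309 - 1*1645) + O(-149)) + (11587 - 4179) = ((-309 - 1*1645) + 4*(-149)) + (11587 - 4179) = ((-309 - 1645) - 596) + 7408 = (-1954 - 596) + 7408 = -2550 + 7408 = 4858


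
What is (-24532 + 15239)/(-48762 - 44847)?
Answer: 9293/93609 ≈ 0.099275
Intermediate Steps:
(-24532 + 15239)/(-48762 - 44847) = -9293/(-93609) = -9293*(-1/93609) = 9293/93609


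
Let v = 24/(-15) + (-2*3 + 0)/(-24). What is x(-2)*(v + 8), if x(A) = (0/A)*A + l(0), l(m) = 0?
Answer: 0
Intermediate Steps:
x(A) = 0 (x(A) = (0/A)*A + 0 = 0*A + 0 = 0 + 0 = 0)
v = -27/20 (v = 24*(-1/15) + (-6 + 0)*(-1/24) = -8/5 - 6*(-1/24) = -8/5 + 1/4 = -27/20 ≈ -1.3500)
x(-2)*(v + 8) = 0*(-27/20 + 8) = 0*(133/20) = 0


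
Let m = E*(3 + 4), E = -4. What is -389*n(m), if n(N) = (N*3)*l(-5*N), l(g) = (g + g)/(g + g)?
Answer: 32676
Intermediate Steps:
l(g) = 1 (l(g) = (2*g)/((2*g)) = (2*g)*(1/(2*g)) = 1)
m = -28 (m = -4*(3 + 4) = -4*7 = -28)
n(N) = 3*N (n(N) = (N*3)*1 = (3*N)*1 = 3*N)
-389*n(m) = -1167*(-28) = -389*(-84) = 32676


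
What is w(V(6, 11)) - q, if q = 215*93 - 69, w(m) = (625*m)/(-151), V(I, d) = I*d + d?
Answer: -3056951/151 ≈ -20245.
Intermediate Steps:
V(I, d) = d + I*d
w(m) = -625*m/151 (w(m) = (625*m)*(-1/151) = -625*m/151)
q = 19926 (q = 19995 - 69 = 19926)
w(V(6, 11)) - q = -6875*(1 + 6)/151 - 1*19926 = -6875*7/151 - 19926 = -625/151*77 - 19926 = -48125/151 - 19926 = -3056951/151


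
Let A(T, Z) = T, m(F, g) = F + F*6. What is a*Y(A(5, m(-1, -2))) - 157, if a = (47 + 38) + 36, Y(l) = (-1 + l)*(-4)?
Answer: -2093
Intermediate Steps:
m(F, g) = 7*F (m(F, g) = F + 6*F = 7*F)
Y(l) = 4 - 4*l
a = 121 (a = 85 + 36 = 121)
a*Y(A(5, m(-1, -2))) - 157 = 121*(4 - 4*5) - 157 = 121*(4 - 20) - 157 = 121*(-16) - 157 = -1936 - 157 = -2093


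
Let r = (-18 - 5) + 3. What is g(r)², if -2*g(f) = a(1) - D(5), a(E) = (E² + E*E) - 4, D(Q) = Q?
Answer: 49/4 ≈ 12.250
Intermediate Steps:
a(E) = -4 + 2*E² (a(E) = (E² + E²) - 4 = 2*E² - 4 = -4 + 2*E²)
r = -20 (r = -23 + 3 = -20)
g(f) = 7/2 (g(f) = -((-4 + 2*1²) - 1*5)/2 = -((-4 + 2*1) - 5)/2 = -((-4 + 2) - 5)/2 = -(-2 - 5)/2 = -½*(-7) = 7/2)
g(r)² = (7/2)² = 49/4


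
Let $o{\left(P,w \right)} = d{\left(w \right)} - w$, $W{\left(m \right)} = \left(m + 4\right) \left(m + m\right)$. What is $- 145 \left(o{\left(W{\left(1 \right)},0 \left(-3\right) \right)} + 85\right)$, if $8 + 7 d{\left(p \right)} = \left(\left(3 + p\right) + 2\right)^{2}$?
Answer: $- \frac{88740}{7} \approx -12677.0$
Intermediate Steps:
$d{\left(p \right)} = - \frac{8}{7} + \frac{\left(5 + p\right)^{2}}{7}$ ($d{\left(p \right)} = - \frac{8}{7} + \frac{\left(\left(3 + p\right) + 2\right)^{2}}{7} = - \frac{8}{7} + \frac{\left(5 + p\right)^{2}}{7}$)
$W{\left(m \right)} = 2 m \left(4 + m\right)$ ($W{\left(m \right)} = \left(4 + m\right) 2 m = 2 m \left(4 + m\right)$)
$o{\left(P,w \right)} = - \frac{8}{7} - w + \frac{\left(5 + w\right)^{2}}{7}$ ($o{\left(P,w \right)} = \left(- \frac{8}{7} + \frac{\left(5 + w\right)^{2}}{7}\right) - w = - \frac{8}{7} - w + \frac{\left(5 + w\right)^{2}}{7}$)
$- 145 \left(o{\left(W{\left(1 \right)},0 \left(-3\right) \right)} + 85\right) = - 145 \left(\left(\frac{17}{7} + \frac{\left(0 \left(-3\right)\right)^{2}}{7} + \frac{3 \cdot 0 \left(-3\right)}{7}\right) + 85\right) = - 145 \left(\left(\frac{17}{7} + \frac{0^{2}}{7} + \frac{3}{7} \cdot 0\right) + 85\right) = - 145 \left(\left(\frac{17}{7} + \frac{1}{7} \cdot 0 + 0\right) + 85\right) = - 145 \left(\left(\frac{17}{7} + 0 + 0\right) + 85\right) = - 145 \left(\frac{17}{7} + 85\right) = \left(-145\right) \frac{612}{7} = - \frac{88740}{7}$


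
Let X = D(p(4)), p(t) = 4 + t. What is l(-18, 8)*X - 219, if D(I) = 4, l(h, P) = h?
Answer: -291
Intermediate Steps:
X = 4
l(-18, 8)*X - 219 = -18*4 - 219 = -72 - 219 = -291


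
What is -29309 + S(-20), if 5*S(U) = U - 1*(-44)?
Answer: -146521/5 ≈ -29304.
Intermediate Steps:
S(U) = 44/5 + U/5 (S(U) = (U - 1*(-44))/5 = (U + 44)/5 = (44 + U)/5 = 44/5 + U/5)
-29309 + S(-20) = -29309 + (44/5 + (⅕)*(-20)) = -29309 + (44/5 - 4) = -29309 + 24/5 = -146521/5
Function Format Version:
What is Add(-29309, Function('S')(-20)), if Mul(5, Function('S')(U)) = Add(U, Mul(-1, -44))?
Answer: Rational(-146521, 5) ≈ -29304.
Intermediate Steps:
Function('S')(U) = Add(Rational(44, 5), Mul(Rational(1, 5), U)) (Function('S')(U) = Mul(Rational(1, 5), Add(U, Mul(-1, -44))) = Mul(Rational(1, 5), Add(U, 44)) = Mul(Rational(1, 5), Add(44, U)) = Add(Rational(44, 5), Mul(Rational(1, 5), U)))
Add(-29309, Function('S')(-20)) = Add(-29309, Add(Rational(44, 5), Mul(Rational(1, 5), -20))) = Add(-29309, Add(Rational(44, 5), -4)) = Add(-29309, Rational(24, 5)) = Rational(-146521, 5)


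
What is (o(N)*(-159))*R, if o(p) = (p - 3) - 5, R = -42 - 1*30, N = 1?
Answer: -80136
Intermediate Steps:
R = -72 (R = -42 - 30 = -72)
o(p) = -8 + p (o(p) = (-3 + p) - 5 = -8 + p)
(o(N)*(-159))*R = ((-8 + 1)*(-159))*(-72) = -7*(-159)*(-72) = 1113*(-72) = -80136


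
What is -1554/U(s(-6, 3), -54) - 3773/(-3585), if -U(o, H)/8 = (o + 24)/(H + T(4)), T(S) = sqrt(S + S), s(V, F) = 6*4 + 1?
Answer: -10691423/50190 + 111*sqrt(2)/14 ≈ -201.81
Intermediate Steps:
s(V, F) = 25 (s(V, F) = 24 + 1 = 25)
T(S) = sqrt(2)*sqrt(S) (T(S) = sqrt(2*S) = sqrt(2)*sqrt(S))
U(o, H) = -8*(24 + o)/(H + 2*sqrt(2)) (U(o, H) = -8*(o + 24)/(H + sqrt(2)*sqrt(4)) = -8*(24 + o)/(H + sqrt(2)*2) = -8*(24 + o)/(H + 2*sqrt(2)))
-1554/U(s(-6, 3), -54) - 3773/(-3585) = -1554*(-54 + 2*sqrt(2))/(8*(-24 - 1*25)) - 3773/(-3585) = -1554*(-54 + 2*sqrt(2))/(8*(-24 - 25)) - 3773*(-1/3585) = -(2997/14 - 111*sqrt(2)/14) + 3773/3585 = -1554*(27/196 - sqrt(2)/196) + 3773/3585 = (-2997/14 + 111*sqrt(2)/14) + 3773/3585 = -10691423/50190 + 111*sqrt(2)/14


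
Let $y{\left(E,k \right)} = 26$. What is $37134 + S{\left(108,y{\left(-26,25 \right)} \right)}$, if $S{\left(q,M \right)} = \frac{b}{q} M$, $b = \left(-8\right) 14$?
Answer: $\frac{1001890}{27} \approx 37107.0$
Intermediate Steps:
$b = -112$
$S{\left(q,M \right)} = - \frac{112 M}{q}$ ($S{\left(q,M \right)} = - \frac{112}{q} M = - \frac{112 M}{q}$)
$37134 + S{\left(108,y{\left(-26,25 \right)} \right)} = 37134 - \frac{2912}{108} = 37134 - 2912 \cdot \frac{1}{108} = 37134 - \frac{728}{27} = \frac{1001890}{27}$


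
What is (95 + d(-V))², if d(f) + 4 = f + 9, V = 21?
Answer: 6241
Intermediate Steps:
d(f) = 5 + f (d(f) = -4 + (f + 9) = -4 + (9 + f) = 5 + f)
(95 + d(-V))² = (95 + (5 - 1*21))² = (95 + (5 - 21))² = (95 - 16)² = 79² = 6241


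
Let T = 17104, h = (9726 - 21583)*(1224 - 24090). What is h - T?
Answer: 271105058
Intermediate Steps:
h = 271122162 (h = -11857*(-22866) = 271122162)
h - T = 271122162 - 1*17104 = 271122162 - 17104 = 271105058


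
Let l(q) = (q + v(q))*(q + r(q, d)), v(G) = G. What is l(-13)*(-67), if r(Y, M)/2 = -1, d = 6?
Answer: -26130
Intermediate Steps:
r(Y, M) = -2 (r(Y, M) = 2*(-1) = -2)
l(q) = 2*q*(-2 + q) (l(q) = (q + q)*(q - 2) = (2*q)*(-2 + q) = 2*q*(-2 + q))
l(-13)*(-67) = (2*(-13)*(-2 - 13))*(-67) = (2*(-13)*(-15))*(-67) = 390*(-67) = -26130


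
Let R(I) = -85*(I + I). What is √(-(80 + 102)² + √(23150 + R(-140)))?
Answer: √(-33124 + 5*√1878) ≈ 181.4*I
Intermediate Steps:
R(I) = -170*I
√(-(80 + 102)² + √(23150 + R(-140))) = √(-(80 + 102)² + √(23150 - 170*(-140))) = √(-1*182² + √(23150 + 23800)) = √(-1*33124 + √46950) = √(-33124 + 5*√1878)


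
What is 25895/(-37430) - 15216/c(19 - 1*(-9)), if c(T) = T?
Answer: -28512997/52402 ≈ -544.12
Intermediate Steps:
25895/(-37430) - 15216/c(19 - 1*(-9)) = 25895/(-37430) - 15216/(19 - 1*(-9)) = 25895*(-1/37430) - 15216/(19 + 9) = -5179/7486 - 15216/28 = -5179/7486 - 15216*1/28 = -5179/7486 - 3804/7 = -28512997/52402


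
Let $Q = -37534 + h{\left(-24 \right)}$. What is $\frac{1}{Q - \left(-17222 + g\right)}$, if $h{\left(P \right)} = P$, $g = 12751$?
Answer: $- \frac{1}{33087} \approx -3.0223 \cdot 10^{-5}$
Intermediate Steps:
$Q = -37558$ ($Q = -37534 - 24 = -37558$)
$\frac{1}{Q - \left(-17222 + g\right)} = \frac{1}{-37558 + \left(17222 - 12751\right)} = \frac{1}{-37558 + 4471} = \frac{1}{-33087} = - \frac{1}{33087}$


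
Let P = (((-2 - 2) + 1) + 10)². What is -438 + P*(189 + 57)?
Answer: 11616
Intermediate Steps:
P = 49 (P = ((-4 + 1) + 10)² = (-3 + 10)² = 7² = 49)
-438 + P*(189 + 57) = -438 + 49*(189 + 57) = -438 + 49*246 = -438 + 12054 = 11616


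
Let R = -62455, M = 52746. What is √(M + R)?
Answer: I*√9709 ≈ 98.534*I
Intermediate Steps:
√(M + R) = √(52746 - 62455) = √(-9709) = I*√9709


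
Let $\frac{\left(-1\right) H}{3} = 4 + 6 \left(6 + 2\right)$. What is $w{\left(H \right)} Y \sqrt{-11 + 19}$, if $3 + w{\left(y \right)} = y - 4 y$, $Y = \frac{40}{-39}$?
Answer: $- \frac{12400 \sqrt{2}}{13} \approx -1348.9$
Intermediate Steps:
$Y = - \frac{40}{39}$ ($Y = 40 \left(- \frac{1}{39}\right) = - \frac{40}{39} \approx -1.0256$)
$H = -156$ ($H = - 3 \left(4 + 6 \left(6 + 2\right)\right) = - 3 \left(4 + 6 \cdot 8\right) = - 3 \left(4 + 48\right) = \left(-3\right) 52 = -156$)
$w{\left(y \right)} = -3 - 3 y$ ($w{\left(y \right)} = -3 + \left(y - 4 y\right) = -3 - 3 y$)
$w{\left(H \right)} Y \sqrt{-11 + 19} = \left(-3 - -468\right) \left(- \frac{40}{39}\right) \sqrt{-11 + 19} = \left(-3 + 468\right) \left(- \frac{40}{39}\right) \sqrt{8} = 465 \left(- \frac{40}{39}\right) 2 \sqrt{2} = - \frac{6200 \cdot 2 \sqrt{2}}{13} = - \frac{12400 \sqrt{2}}{13}$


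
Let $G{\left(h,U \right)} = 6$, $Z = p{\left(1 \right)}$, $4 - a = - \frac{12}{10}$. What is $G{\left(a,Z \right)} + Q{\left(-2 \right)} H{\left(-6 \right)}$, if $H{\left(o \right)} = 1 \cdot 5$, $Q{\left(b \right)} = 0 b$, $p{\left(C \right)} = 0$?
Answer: $6$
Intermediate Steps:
$a = \frac{26}{5}$ ($a = 4 - - \frac{12}{10} = 4 - \left(-12\right) \frac{1}{10} = 4 - - \frac{6}{5} = 4 + \frac{6}{5} = \frac{26}{5} \approx 5.2$)
$Z = 0$
$Q{\left(b \right)} = 0$
$H{\left(o \right)} = 5$
$G{\left(a,Z \right)} + Q{\left(-2 \right)} H{\left(-6 \right)} = 6 + 0 \cdot 5 = 6 + 0 = 6$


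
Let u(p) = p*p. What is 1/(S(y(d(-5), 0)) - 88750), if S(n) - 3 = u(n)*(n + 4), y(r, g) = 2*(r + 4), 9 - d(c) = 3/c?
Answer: -125/8207999 ≈ -1.5229e-5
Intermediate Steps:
u(p) = p²
d(c) = 9 - 3/c
y(r, g) = 8 + 2*r (y(r, g) = 2*(4 + r) = 8 + 2*r)
S(n) = 3 + n²*(4 + n) (S(n) = 3 + n²*(n + 4) = 3 + n²*(4 + n))
1/(S(y(d(-5), 0)) - 88750) = 1/((3 + (8 + 2*(9 - 3/(-5)))³ + 4*(8 + 2*(9 - 3/(-5)))²) - 88750) = 1/((3 + (8 + 2*(9 - 3*(-⅕)))³ + 4*(8 + 2*(9 - 3*(-⅕)))²) - 88750) = 1/((3 + (8 + 2*(9 + ⅗))³ + 4*(8 + 2*(9 + ⅗))²) - 88750) = 1/((3 + (8 + 2*(48/5))³ + 4*(8 + 2*(48/5))²) - 88750) = 1/((3 + (8 + 96/5)³ + 4*(8 + 96/5)²) - 88750) = 1/((3 + (136/5)³ + 4*(136/5)²) - 88750) = 1/((3 + 2515456/125 + 4*(18496/25)) - 88750) = 1/((3 + 2515456/125 + 73984/25) - 88750) = 1/(2885751/125 - 88750) = 1/(-8207999/125) = -125/8207999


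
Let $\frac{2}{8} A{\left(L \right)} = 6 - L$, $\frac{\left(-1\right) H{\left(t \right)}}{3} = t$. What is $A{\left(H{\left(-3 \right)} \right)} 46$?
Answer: $-552$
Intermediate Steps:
$H{\left(t \right)} = - 3 t$
$A{\left(L \right)} = 24 - 4 L$ ($A{\left(L \right)} = 4 \left(6 - L\right) = 24 - 4 L$)
$A{\left(H{\left(-3 \right)} \right)} 46 = \left(24 - 4 \left(\left(-3\right) \left(-3\right)\right)\right) 46 = \left(24 - 36\right) 46 = \left(-12\right) 46 = -552$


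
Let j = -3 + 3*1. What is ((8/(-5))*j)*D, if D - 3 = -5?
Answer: 0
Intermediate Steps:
D = -2 (D = 3 - 5 = -2)
j = 0 (j = -3 + 3 = 0)
((8/(-5))*j)*D = ((8/(-5))*0)*(-2) = ((8*(-⅕))*0)*(-2) = -8/5*0*(-2) = 0*(-2) = 0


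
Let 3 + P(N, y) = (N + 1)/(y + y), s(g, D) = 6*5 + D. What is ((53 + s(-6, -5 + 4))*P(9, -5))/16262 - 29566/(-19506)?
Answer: 118601081/79301643 ≈ 1.4956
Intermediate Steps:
s(g, D) = 30 + D
P(N, y) = -3 + (1 + N)/(2*y) (P(N, y) = -3 + (N + 1)/(y + y) = -3 + (1 + N)/((2*y)) = -3 + (1 + N)*(1/(2*y)) = -3 + (1 + N)/(2*y))
((53 + s(-6, -5 + 4))*P(9, -5))/16262 - 29566/(-19506) = ((53 + (30 + (-5 + 4)))*((½)*(1 + 9 - 6*(-5))/(-5)))/16262 - 29566/(-19506) = ((53 + (30 - 1))*((½)*(-⅕)*(1 + 9 + 30)))*(1/16262) - 29566*(-1/19506) = ((53 + 29)*((½)*(-⅕)*40))*(1/16262) + 14783/9753 = (82*(-4))*(1/16262) + 14783/9753 = -328*1/16262 + 14783/9753 = -164/8131 + 14783/9753 = 118601081/79301643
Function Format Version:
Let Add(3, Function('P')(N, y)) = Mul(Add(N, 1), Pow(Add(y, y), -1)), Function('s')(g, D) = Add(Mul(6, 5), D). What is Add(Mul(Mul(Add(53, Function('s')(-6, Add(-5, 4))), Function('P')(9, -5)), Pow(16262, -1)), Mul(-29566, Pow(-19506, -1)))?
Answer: Rational(118601081, 79301643) ≈ 1.4956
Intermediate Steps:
Function('s')(g, D) = Add(30, D)
Function('P')(N, y) = Add(-3, Mul(Rational(1, 2), Pow(y, -1), Add(1, N))) (Function('P')(N, y) = Add(-3, Mul(Add(N, 1), Pow(Add(y, y), -1))) = Add(-3, Mul(Add(1, N), Pow(Mul(2, y), -1))) = Add(-3, Mul(Add(1, N), Mul(Rational(1, 2), Pow(y, -1)))) = Add(-3, Mul(Rational(1, 2), Pow(y, -1), Add(1, N))))
Add(Mul(Mul(Add(53, Function('s')(-6, Add(-5, 4))), Function('P')(9, -5)), Pow(16262, -1)), Mul(-29566, Pow(-19506, -1))) = Add(Mul(Mul(Add(53, Add(30, Add(-5, 4))), Mul(Rational(1, 2), Pow(-5, -1), Add(1, 9, Mul(-6, -5)))), Pow(16262, -1)), Mul(-29566, Pow(-19506, -1))) = Add(Mul(Mul(Add(53, Add(30, -1)), Mul(Rational(1, 2), Rational(-1, 5), Add(1, 9, 30))), Rational(1, 16262)), Mul(-29566, Rational(-1, 19506))) = Add(Mul(Mul(Add(53, 29), Mul(Rational(1, 2), Rational(-1, 5), 40)), Rational(1, 16262)), Rational(14783, 9753)) = Add(Mul(Mul(82, -4), Rational(1, 16262)), Rational(14783, 9753)) = Add(Mul(-328, Rational(1, 16262)), Rational(14783, 9753)) = Add(Rational(-164, 8131), Rational(14783, 9753)) = Rational(118601081, 79301643)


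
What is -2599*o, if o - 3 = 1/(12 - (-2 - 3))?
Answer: -135148/17 ≈ -7949.9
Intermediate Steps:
o = 52/17 (o = 3 + 1/(12 - (-2 - 3)) = 3 + 1/(12 - 1*(-5)) = 3 + 1/(12 + 5) = 3 + 1/17 = 52/17 ≈ 3.0588)
-2599*o = -2599*52/17 = -135148/17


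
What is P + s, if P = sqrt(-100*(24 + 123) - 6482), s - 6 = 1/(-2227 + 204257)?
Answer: 1212181/202030 + I*sqrt(21182) ≈ 6.0 + 145.54*I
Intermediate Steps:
s = 1212181/202030 (s = 6 + 1/(-2227 + 204257) = 6 + 1/202030 = 1212181/202030 ≈ 6.0000)
P = I*sqrt(21182) (P = sqrt(-100*147 - 6482) = sqrt(-14700 - 6482) = sqrt(-21182) = I*sqrt(21182) ≈ 145.54*I)
P + s = I*sqrt(21182) + 1212181/202030 = 1212181/202030 + I*sqrt(21182)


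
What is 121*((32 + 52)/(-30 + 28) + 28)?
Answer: -1694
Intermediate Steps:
121*((32 + 52)/(-30 + 28) + 28) = 121*(84/(-2) + 28) = 121*(84*(-½) + 28) = 121*(-42 + 28) = 121*(-14) = -1694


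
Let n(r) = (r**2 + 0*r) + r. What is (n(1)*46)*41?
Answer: 3772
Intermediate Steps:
n(r) = r + r**2 (n(r) = (r**2 + 0) + r = r**2 + r = r + r**2)
(n(1)*46)*41 = ((1*(1 + 1))*46)*41 = ((1*2)*46)*41 = (2*46)*41 = 92*41 = 3772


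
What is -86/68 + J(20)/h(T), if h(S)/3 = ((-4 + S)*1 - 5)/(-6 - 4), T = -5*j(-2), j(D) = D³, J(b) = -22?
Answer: 3481/3162 ≈ 1.1009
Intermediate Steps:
T = 40 (T = -5*(-2)³ = -5*(-8) = 40)
h(S) = 27/10 - 3*S/10 (h(S) = 3*(((-4 + S)*1 - 5)/(-6 - 4)) = 3*(((-4 + S) - 5)/(-10)) = 3*((-9 + S)*(-⅒)) = 3*(9/10 - S/10) = 27/10 - 3*S/10)
-86/68 + J(20)/h(T) = -86/68 - 22/(27/10 - 3/10*40) = -86*1/68 - 22/(27/10 - 12) = -43/34 - 22/(-93/10) = -43/34 - 22*(-10/93) = -43/34 + 220/93 = 3481/3162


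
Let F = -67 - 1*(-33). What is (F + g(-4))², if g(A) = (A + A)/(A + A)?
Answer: 1089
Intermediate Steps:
g(A) = 1 (g(A) = (2*A)/((2*A)) = (2*A)*(1/(2*A)) = 1)
F = -34 (F = -67 + 33 = -34)
(F + g(-4))² = (-34 + 1)² = (-33)² = 1089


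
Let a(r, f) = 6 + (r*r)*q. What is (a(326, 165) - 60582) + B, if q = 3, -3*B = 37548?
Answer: 245736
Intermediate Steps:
B = -12516 (B = -1/3*37548 = -12516)
a(r, f) = 6 + 3*r**2 (a(r, f) = 6 + (r*r)*3 = 6 + r**2*3 = 6 + 3*r**2)
(a(326, 165) - 60582) + B = ((6 + 3*326**2) - 60582) - 12516 = ((6 + 3*106276) - 60582) - 12516 = ((6 + 318828) - 60582) - 12516 = (318834 - 60582) - 12516 = 258252 - 12516 = 245736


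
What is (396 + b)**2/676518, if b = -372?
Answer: 96/112753 ≈ 0.00085142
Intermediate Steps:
(396 + b)**2/676518 = (396 - 372)**2/676518 = 24**2*(1/676518) = 576*(1/676518) = 96/112753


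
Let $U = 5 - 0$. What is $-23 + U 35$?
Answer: $152$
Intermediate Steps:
$U = 5$ ($U = 5 + 0 = 5$)
$-23 + U 35 = -23 + 5 \cdot 35 = -23 + 175 = 152$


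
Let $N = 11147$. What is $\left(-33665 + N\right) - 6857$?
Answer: $-29375$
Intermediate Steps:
$\left(-33665 + N\right) - 6857 = \left(-33665 + 11147\right) - 6857 = -22518 - 6857 = -29375$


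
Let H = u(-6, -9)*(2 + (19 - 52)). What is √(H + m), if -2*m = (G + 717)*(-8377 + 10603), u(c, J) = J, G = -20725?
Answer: √22269183 ≈ 4719.0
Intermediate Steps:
m = 22268904 (m = -(-20725 + 717)*(-8377 + 10603)/2 = -(-10004)*2226 = -½*(-44537808) = 22268904)
H = 279 (H = -9*(2 + (19 - 52)) = -9*(2 - 33) = -9*(-31) = 279)
√(H + m) = √(279 + 22268904) = √22269183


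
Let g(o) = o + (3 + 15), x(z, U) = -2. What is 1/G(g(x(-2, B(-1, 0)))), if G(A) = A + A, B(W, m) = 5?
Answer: 1/32 ≈ 0.031250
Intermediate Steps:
g(o) = 18 + o (g(o) = o + 18 = 18 + o)
G(A) = 2*A
1/G(g(x(-2, B(-1, 0)))) = 1/(2*(18 - 2)) = 1/(2*16) = 1/32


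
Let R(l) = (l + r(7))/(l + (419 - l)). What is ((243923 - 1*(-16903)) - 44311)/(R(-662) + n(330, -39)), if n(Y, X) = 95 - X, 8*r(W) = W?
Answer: 725758280/443879 ≈ 1635.0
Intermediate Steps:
r(W) = W/8
R(l) = 7/3352 + l/419 (R(l) = (l + (1/8)*7)/(l + (419 - l)) = (l + 7/8)/419 = (7/8 + l)*(1/419) = 7/3352 + l/419)
((243923 - 1*(-16903)) - 44311)/(R(-662) + n(330, -39)) = ((243923 - 1*(-16903)) - 44311)/((7/3352 + (1/419)*(-662)) + (95 - 1*(-39))) = ((243923 + 16903) - 44311)/((7/3352 - 662/419) + (95 + 39)) = (260826 - 44311)/(-5289/3352 + 134) = 216515/(443879/3352) = 216515*(3352/443879) = 725758280/443879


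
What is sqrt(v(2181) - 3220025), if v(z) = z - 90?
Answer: I*sqrt(3217934) ≈ 1793.9*I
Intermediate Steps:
v(z) = -90 + z
sqrt(v(2181) - 3220025) = sqrt((-90 + 2181) - 3220025) = sqrt(2091 - 3220025) = sqrt(-3217934) = I*sqrt(3217934)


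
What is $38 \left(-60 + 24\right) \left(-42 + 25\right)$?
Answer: $23256$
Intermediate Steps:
$38 \left(-60 + 24\right) \left(-42 + 25\right) = 38 \left(\left(-36\right) \left(-17\right)\right) = 38 \cdot 612 = 23256$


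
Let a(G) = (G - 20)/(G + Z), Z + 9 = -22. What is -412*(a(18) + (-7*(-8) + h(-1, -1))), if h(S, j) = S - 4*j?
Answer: -316828/13 ≈ -24371.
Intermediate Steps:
Z = -31 (Z = -9 - 22 = -31)
a(G) = (-20 + G)/(-31 + G) (a(G) = (G - 20)/(G - 31) = (-20 + G)/(-31 + G))
-412*(a(18) + (-7*(-8) + h(-1, -1))) = -412*((-20 + 18)/(-31 + 18) + (-7*(-8) + (-1 - 4*(-1)))) = -412*(-2/(-13) + (56 + (-1 + 4))) = -412*(-1/13*(-2) + (56 + 3)) = -412*(2/13 + 59) = -412*769/13 = -316828/13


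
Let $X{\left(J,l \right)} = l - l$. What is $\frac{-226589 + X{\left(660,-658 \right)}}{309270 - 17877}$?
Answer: $- \frac{226589}{291393} \approx -0.77761$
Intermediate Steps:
$X{\left(J,l \right)} = 0$
$\frac{-226589 + X{\left(660,-658 \right)}}{309270 - 17877} = \frac{-226589 + 0}{309270 - 17877} = - \frac{226589}{291393}$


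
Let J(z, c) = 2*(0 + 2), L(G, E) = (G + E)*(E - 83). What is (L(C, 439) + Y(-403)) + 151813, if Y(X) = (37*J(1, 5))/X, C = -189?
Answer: 97047491/403 ≈ 2.4081e+5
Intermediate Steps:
L(G, E) = (-83 + E)*(E + G) (L(G, E) = (E + G)*(-83 + E) = (-83 + E)*(E + G))
J(z, c) = 4 (J(z, c) = 2*2 = 4)
Y(X) = 148/X (Y(X) = (37*4)/X = 148/X)
(L(C, 439) + Y(-403)) + 151813 = ((439² - 83*439 - 83*(-189) + 439*(-189)) + 148/(-403)) + 151813 = ((192721 - 36437 + 15687 - 82971) + 148*(-1/403)) + 151813 = (89000 - 148/403) + 151813 = 35866852/403 + 151813 = 97047491/403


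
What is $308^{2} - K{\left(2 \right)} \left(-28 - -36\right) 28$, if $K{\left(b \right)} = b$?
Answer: $94416$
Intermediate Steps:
$308^{2} - K{\left(2 \right)} \left(-28 - -36\right) 28 = 308^{2} - 2 \left(-28 - -36\right) 28 = 94864 - 2 \left(-28 + 36\right) 28 = 94864 - 2 \cdot 8 \cdot 28 = 94864 - 16 \cdot 28 = 94864 - 448 = 94416$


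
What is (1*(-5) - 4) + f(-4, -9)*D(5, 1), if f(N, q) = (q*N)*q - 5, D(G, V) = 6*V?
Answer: -1983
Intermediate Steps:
f(N, q) = -5 + N*q**2 (f(N, q) = (N*q)*q - 5 = N*q**2 - 5 = -5 + N*q**2)
(1*(-5) - 4) + f(-4, -9)*D(5, 1) = (1*(-5) - 4) + (-5 - 4*(-9)**2)*(6*1) = (-5 - 4) + (-5 - 4*81)*6 = -9 + (-5 - 324)*6 = -9 - 329*6 = -9 - 1974 = -1983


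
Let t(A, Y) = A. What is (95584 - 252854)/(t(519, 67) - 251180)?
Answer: 157270/250661 ≈ 0.62742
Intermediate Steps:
(95584 - 252854)/(t(519, 67) - 251180) = (95584 - 252854)/(519 - 251180) = -157270/(-250661) = -157270*(-1/250661) = 157270/250661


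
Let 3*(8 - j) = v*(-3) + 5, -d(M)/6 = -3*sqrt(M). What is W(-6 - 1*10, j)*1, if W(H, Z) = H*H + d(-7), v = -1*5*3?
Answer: 256 + 18*I*sqrt(7) ≈ 256.0 + 47.624*I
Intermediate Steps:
d(M) = 18*sqrt(M) (d(M) = -(-18)*sqrt(M) = 18*sqrt(M))
v = -15 (v = -5*3 = -15)
j = -26/3 (j = 8 - (-15*(-3) + 5)/3 = 8 - (45 + 5)/3 = 8 - 1/3*50 = 8 - 50/3 = -26/3 ≈ -8.6667)
W(H, Z) = H**2 + 18*I*sqrt(7) (W(H, Z) = H*H + 18*sqrt(-7) = H**2 + 18*(I*sqrt(7)) = H**2 + 18*I*sqrt(7))
W(-6 - 1*10, j)*1 = ((-6 - 1*10)**2 + 18*I*sqrt(7))*1 = ((-6 - 10)**2 + 18*I*sqrt(7))*1 = ((-16)**2 + 18*I*sqrt(7))*1 = (256 + 18*I*sqrt(7))*1 = 256 + 18*I*sqrt(7)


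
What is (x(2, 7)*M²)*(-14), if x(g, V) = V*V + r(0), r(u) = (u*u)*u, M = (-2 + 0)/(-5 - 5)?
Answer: -686/25 ≈ -27.440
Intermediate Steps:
M = ⅕ (M = -2/(-10) = -2*(-⅒) = ⅕ ≈ 0.20000)
r(u) = u³ (r(u) = u²*u = u³)
x(g, V) = V² (x(g, V) = V*V + 0³ = V² + 0 = V²)
(x(2, 7)*M²)*(-14) = (7²*(⅕)²)*(-14) = (49*(1/25))*(-14) = (49/25)*(-14) = -686/25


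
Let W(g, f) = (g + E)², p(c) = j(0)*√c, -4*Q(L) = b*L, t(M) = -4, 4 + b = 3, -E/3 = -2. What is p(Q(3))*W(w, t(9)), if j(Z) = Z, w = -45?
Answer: 0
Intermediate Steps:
E = 6 (E = -3*(-2) = 6)
b = -1 (b = -4 + 3 = -1)
Q(L) = L/4 (Q(L) = -(-1)*L/4 = L/4)
p(c) = 0 (p(c) = 0*√c = 0)
W(g, f) = (6 + g)² (W(g, f) = (g + 6)² = (6 + g)²)
p(Q(3))*W(w, t(9)) = 0*(6 - 45)² = 0*(-39)² = 0*1521 = 0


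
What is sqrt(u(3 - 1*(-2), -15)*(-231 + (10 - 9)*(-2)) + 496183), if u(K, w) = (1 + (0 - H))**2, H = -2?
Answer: 23*sqrt(934) ≈ 702.91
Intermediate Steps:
u(K, w) = 9 (u(K, w) = (1 + (0 - 1*(-2)))**2 = (1 + (0 + 2))**2 = (1 + 2)**2 = 3**2 = 9)
sqrt(u(3 - 1*(-2), -15)*(-231 + (10 - 9)*(-2)) + 496183) = sqrt(9*(-231 + (10 - 9)*(-2)) + 496183) = sqrt(9*(-231 + 1*(-2)) + 496183) = sqrt(9*(-231 - 2) + 496183) = sqrt(9*(-233) + 496183) = sqrt(-2097 + 496183) = sqrt(494086) = 23*sqrt(934)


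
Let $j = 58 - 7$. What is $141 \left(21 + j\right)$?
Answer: $10152$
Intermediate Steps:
$j = 51$
$141 \left(21 + j\right) = 141 \left(21 + 51\right) = 141 \cdot 72 = 10152$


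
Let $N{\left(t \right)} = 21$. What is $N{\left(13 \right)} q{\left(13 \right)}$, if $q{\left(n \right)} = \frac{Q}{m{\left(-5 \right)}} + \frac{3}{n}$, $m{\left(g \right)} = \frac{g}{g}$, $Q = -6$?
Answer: $- \frac{1575}{13} \approx -121.15$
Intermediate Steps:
$m{\left(g \right)} = 1$
$q{\left(n \right)} = -6 + \frac{3}{n}$ ($q{\left(n \right)} = - \frac{6}{1} + \frac{3}{n} = \left(-6\right) 1 + \frac{3}{n} = -6 + \frac{3}{n}$)
$N{\left(13 \right)} q{\left(13 \right)} = 21 \left(-6 + \frac{3}{13}\right) = 21 \left(- \frac{75}{13}\right) = - \frac{1575}{13}$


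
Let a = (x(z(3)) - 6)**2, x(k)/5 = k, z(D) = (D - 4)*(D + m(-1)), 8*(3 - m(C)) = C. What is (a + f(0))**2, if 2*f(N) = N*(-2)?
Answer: 7370050801/4096 ≈ 1.7993e+6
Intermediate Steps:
m(C) = 3 - C/8
f(N) = -N (f(N) = (N*(-2))/2 = (-2*N)/2 = -N)
z(D) = (-4 + D)*(25/8 + D) (z(D) = (D - 4)*(D + (3 - 1/8*(-1))) = (-4 + D)*(D + (3 + 1/8)) = (-4 + D)*(D + 25/8) = (-4 + D)*(25/8 + D))
x(k) = 5*k
a = 85849/64 (a = (5*(-25/2 + 3**2 - 7/8*3) - 6)**2 = (5*(-25/2 + 9 - 21/8) - 6)**2 = (5*(-49/8) - 6)**2 = (-245/8 - 6)**2 = (-293/8)**2 = 85849/64 ≈ 1341.4)
(a + f(0))**2 = (85849/64 - 1*0)**2 = (85849/64 + 0)**2 = (85849/64)**2 = 7370050801/4096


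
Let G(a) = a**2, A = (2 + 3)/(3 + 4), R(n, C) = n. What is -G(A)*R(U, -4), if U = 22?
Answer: -550/49 ≈ -11.224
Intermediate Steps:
A = 5/7 ≈ 0.71429
-G(A)*R(U, -4) = -(5/7)**2*22 = -25*22/49 = -1*550/49 = -550/49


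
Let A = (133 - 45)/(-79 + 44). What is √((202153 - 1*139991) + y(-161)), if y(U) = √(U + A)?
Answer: √(76148450 + 35*I*√200305)/35 ≈ 249.32 + 0.025644*I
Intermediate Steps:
A = -88/35 (A = 88/(-35) = 88*(-1/35) = -88/35 ≈ -2.5143)
y(U) = √(-88/35 + U) (y(U) = √(U - 88/35) = √(-88/35 + U))
√((202153 - 1*139991) + y(-161)) = √((202153 - 1*139991) + √(-3080 + 1225*(-161))/35) = √((202153 - 139991) + √(-3080 - 197225)/35) = √(62162 + √(-200305)/35) = √(62162 + (I*√200305)/35) = √(62162 + I*√200305/35)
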